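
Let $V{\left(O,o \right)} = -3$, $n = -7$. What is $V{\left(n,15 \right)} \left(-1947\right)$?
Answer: $5841$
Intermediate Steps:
$V{\left(n,15 \right)} \left(-1947\right) = \left(-3\right) \left(-1947\right) = 5841$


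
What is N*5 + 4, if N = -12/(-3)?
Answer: 24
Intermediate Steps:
N = 4 (N = -12*(-⅓) = 4)
N*5 + 4 = 4*5 + 4 = 20 + 4 = 24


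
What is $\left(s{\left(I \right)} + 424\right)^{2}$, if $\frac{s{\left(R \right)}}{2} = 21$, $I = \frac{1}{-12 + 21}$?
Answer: $217156$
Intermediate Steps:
$I = \frac{1}{9} \approx 0.11111$
$s{\left(R \right)} = 42$ ($s{\left(R \right)} = 2 \cdot 21 = 42$)
$\left(s{\left(I \right)} + 424\right)^{2} = \left(42 + 424\right)^{2} = 466^{2} = 217156$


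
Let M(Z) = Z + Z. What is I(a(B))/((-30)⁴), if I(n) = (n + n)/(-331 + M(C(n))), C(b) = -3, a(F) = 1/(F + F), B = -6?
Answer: 1/1637820000 ≈ 6.1057e-10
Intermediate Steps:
a(F) = 1/(2*F)
M(Z) = 2*Z
I(n) = -2*n/337 (I(n) = (n + n)/(-331 + 2*(-3)) = (2*n)/(-331 - 6) = (2*n)/(-337) = (2*n)*(-1/337) = -2*n/337)
I(a(B))/((-30)⁴) = (-1/(337*(-6)))/((-30)⁴) = -(-1)/(337*6)/810000 = -2/337*(-1/12)*(1/810000) = (1/2022)*(1/810000) = 1/1637820000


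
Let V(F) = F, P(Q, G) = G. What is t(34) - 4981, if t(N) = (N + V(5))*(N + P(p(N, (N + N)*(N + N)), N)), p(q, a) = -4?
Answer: -2329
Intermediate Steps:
t(N) = 2*N*(5 + N) (t(N) = (N + 5)*(N + N) = (5 + N)*(2*N) = 2*N*(5 + N))
t(34) - 4981 = 2*34*(5 + 34) - 4981 = 2*34*39 - 4981 = 2652 - 4981 = -2329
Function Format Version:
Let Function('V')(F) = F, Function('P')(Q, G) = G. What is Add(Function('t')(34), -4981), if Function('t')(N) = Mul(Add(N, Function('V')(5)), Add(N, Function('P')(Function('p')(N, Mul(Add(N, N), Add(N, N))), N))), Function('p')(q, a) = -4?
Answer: -2329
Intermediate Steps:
Function('t')(N) = Mul(2, N, Add(5, N)) (Function('t')(N) = Mul(Add(N, 5), Add(N, N)) = Mul(Add(5, N), Mul(2, N)) = Mul(2, N, Add(5, N)))
Add(Function('t')(34), -4981) = Add(Mul(2, 34, Add(5, 34)), -4981) = Add(Mul(2, 34, 39), -4981) = Add(2652, -4981) = -2329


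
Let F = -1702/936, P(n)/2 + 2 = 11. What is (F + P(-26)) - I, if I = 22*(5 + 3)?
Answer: -74795/468 ≈ -159.82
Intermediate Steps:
I = 176 (I = 22*8 = 176)
P(n) = 18 (P(n) = -4 + 2*11 = -4 + 22 = 18)
F = -851/468 (F = -1702*1/936 = -851/468 ≈ -1.8184)
(F + P(-26)) - I = (-851/468 + 18) - 1*176 = 7573/468 - 176 = -74795/468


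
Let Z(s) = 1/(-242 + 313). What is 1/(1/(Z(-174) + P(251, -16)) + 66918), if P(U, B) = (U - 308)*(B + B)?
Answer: 129505/8666215661 ≈ 1.4944e-5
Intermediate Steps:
Z(s) = 1/71
P(U, B) = 2*B*(-308 + U) (P(U, B) = (-308 + U)*(2*B) = 2*B*(-308 + U))
1/(1/(Z(-174) + P(251, -16)) + 66918) = 1/(1/(1/71 + 2*(-16)*(-308 + 251)) + 66918) = 1/(1/(1/71 + 2*(-16)*(-57)) + 66918) = 1/(1/(1/71 + 1824) + 66918) = 1/(1/(129505/71) + 66918) = 1/(71/129505 + 66918) = 1/(8666215661/129505) = 129505/8666215661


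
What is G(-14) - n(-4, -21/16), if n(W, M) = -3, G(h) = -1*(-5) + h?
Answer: -6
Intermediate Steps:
G(h) = 5 + h
G(-14) - n(-4, -21/16) = (5 - 14) - 1*(-3) = -9 + 3 = -6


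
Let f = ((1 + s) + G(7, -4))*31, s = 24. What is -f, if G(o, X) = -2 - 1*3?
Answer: -620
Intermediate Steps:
G(o, X) = -5 (G(o, X) = -2 - 3 = -5)
f = 620 (f = ((1 + 24) - 5)*31 = (25 - 5)*31 = 20*31 = 620)
-f = -1*620 = -620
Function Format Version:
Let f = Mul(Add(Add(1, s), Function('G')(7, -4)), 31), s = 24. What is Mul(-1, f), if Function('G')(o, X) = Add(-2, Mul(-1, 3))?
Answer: -620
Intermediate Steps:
Function('G')(o, X) = -5 (Function('G')(o, X) = Add(-2, -3) = -5)
f = 620 (f = Mul(Add(Add(1, 24), -5), 31) = Mul(Add(25, -5), 31) = Mul(20, 31) = 620)
Mul(-1, f) = Mul(-1, 620) = -620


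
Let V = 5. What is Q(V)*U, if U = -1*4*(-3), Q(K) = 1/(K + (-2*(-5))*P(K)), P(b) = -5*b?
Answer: -12/245 ≈ -0.048980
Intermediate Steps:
Q(K) = -1/(49*K) (Q(K) = 1/(K + (-2*(-5))*(-5*K)) = 1/(K + 10*(-5*K)) = 1/(K - 50*K) = 1/(-49*K) = -1/(49*K))
U = 12 (U = -4*(-3) = 12)
Q(V)*U = -1/49/5*12 = -1/49*1/5*12 = -1/245*12 = -12/245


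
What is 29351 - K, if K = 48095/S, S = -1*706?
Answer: 20769901/706 ≈ 29419.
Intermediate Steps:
S = -706
K = -48095/706 (K = 48095/(-706) = 48095*(-1/706) = -48095/706 ≈ -68.123)
29351 - K = 29351 - 1*(-48095/706) = 29351 + 48095/706 = 20769901/706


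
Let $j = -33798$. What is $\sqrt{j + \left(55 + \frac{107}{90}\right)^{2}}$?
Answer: $\frac{i \sqrt{248190551}}{90} \approx 175.05 i$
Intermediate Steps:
$\sqrt{j + \left(55 + \frac{107}{90}\right)^{2}} = \sqrt{-33798 + \left(55 + \frac{107}{90}\right)^{2}} = \sqrt{-33798 + \left(\frac{5057}{90}\right)^{2}} = \sqrt{-33798 + \frac{25573249}{8100}} = \sqrt{- \frac{248190551}{8100}} = \frac{i \sqrt{248190551}}{90}$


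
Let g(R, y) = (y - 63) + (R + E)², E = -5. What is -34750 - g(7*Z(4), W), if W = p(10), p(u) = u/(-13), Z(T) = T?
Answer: -457798/13 ≈ -35215.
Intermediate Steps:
p(u) = -u/13 (p(u) = u*(-1/13) = -u/13)
W = -10/13 (W = -1/13*10 = -10/13 ≈ -0.76923)
g(R, y) = -63 + y + (-5 + R)² (g(R, y) = (y - 63) + (R - 5)² = (-63 + y) + (-5 + R)² = -63 + y + (-5 + R)²)
-34750 - g(7*Z(4), W) = -34750 - (-63 - 10/13 + (-5 + 7*4)²) = -34750 - (-63 - 10/13 + (-5 + 28)²) = -34750 - (-63 - 10/13 + 23²) = -34750 - (-63 - 10/13 + 529) = -34750 - 1*6048/13 = -34750 - 6048/13 = -457798/13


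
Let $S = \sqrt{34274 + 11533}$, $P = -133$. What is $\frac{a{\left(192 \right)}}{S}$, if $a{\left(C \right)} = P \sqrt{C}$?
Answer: $- \frac{1064 \sqrt{15269}}{15269} \approx -8.6107$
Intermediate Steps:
$a{\left(C \right)} = - 133 \sqrt{C}$
$S = \sqrt{45807} \approx 214.03$
$\frac{a{\left(192 \right)}}{S} = \frac{\left(-133\right) \sqrt{192}}{\sqrt{45807}} = - 133 \cdot 8 \sqrt{3} \frac{\sqrt{45807}}{45807} = - 1064 \sqrt{3} \frac{\sqrt{45807}}{45807} = - \frac{1064 \sqrt{15269}}{15269}$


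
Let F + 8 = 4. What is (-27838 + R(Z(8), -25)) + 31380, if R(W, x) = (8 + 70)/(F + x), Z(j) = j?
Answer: 102640/29 ≈ 3539.3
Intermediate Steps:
F = -4 (F = -8 + 4 = -4)
R(W, x) = 78/(-4 + x) (R(W, x) = (8 + 70)/(-4 + x) = 78/(-4 + x))
(-27838 + R(Z(8), -25)) + 31380 = (-27838 + 78/(-4 - 25)) + 31380 = (-27838 + 78/(-29)) + 31380 = (-27838 + 78*(-1/29)) + 31380 = (-27838 - 78/29) + 31380 = -807380/29 + 31380 = 102640/29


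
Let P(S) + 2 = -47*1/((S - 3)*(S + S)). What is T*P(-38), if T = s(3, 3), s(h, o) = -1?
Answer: 6279/3116 ≈ 2.0151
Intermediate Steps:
T = -1
P(S) = -2 - 47/(2*S*(-3 + S)) (P(S) = -2 - 47*1/((S - 3)*(S + S)) = -2 - 47*1/(2*S*(-3 + S)) = -2 - 47/(2*S*(-3 + S)))
T*P(-38) = -(-47 - 4*(-38)**2 + 12*(-38))/(2*(-38)*(-3 - 38)) = -(-1)*(-47 - 4*1444 - 456)/(2*38*(-41)) = -(-1)*(-1)*(-47 - 5776 - 456)/(2*38*41) = -(-1)*(-1)*(-6279)/(2*38*41) = -1*(-6279/3116) = 6279/3116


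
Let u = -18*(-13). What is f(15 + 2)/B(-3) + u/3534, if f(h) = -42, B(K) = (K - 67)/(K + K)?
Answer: -10407/2945 ≈ -3.5338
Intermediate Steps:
B(K) = (-67 + K)/(2*K) (B(K) = (-67 + K)/((2*K)) = (-67 + K)*(1/(2*K)) = (-67 + K)/(2*K))
u = 234
f(15 + 2)/B(-3) + u/3534 = -42*(-6/(-67 - 3)) + 234/3534 = -42/((½)*(-⅓)*(-70)) + 234*(1/3534) = -42/35/3 + 39/589 = -42*3/35 + 39/589 = -18/5 + 39/589 = -10407/2945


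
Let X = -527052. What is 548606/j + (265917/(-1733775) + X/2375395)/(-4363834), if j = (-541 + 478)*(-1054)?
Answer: 328651863372526047735751/39779260169450545601550 ≈ 8.2619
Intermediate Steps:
j = 66402 (j = -63*(-1054) = 66402)
548606/j + (265917/(-1733775) + X/2375395)/(-4363834) = 548606/66402 + (265917/(-1733775) - 527052/2375395)/(-4363834) = 548606*(1/66402) + (265917*(-1/1733775) - 527052*1/2375395)*(-1/4363834) = 274303/33201 + (-88639/577925 - 527052/2375395)*(-1/4363834) = 274303/33201 - 103029832901/274560031075*(-1/4363834) = 274303/33201 + 103029832901/1198134398646141550 = 328651863372526047735751/39779260169450545601550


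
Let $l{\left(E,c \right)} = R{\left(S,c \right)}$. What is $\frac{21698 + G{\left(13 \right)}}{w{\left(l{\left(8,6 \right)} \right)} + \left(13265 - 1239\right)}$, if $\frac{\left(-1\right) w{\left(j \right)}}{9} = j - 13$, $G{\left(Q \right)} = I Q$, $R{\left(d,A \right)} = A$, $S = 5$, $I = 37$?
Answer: $\frac{22179}{12089} \approx 1.8346$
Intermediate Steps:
$l{\left(E,c \right)} = c$
$G{\left(Q \right)} = 37 Q$
$w{\left(j \right)} = 117 - 9 j$ ($w{\left(j \right)} = - 9 \left(j - 13\right) = - 9 \left(-13 + j\right) = 117 - 9 j$)
$\frac{21698 + G{\left(13 \right)}}{w{\left(l{\left(8,6 \right)} \right)} + \left(13265 - 1239\right)} = \frac{21698 + 37 \cdot 13}{\left(117 - 54\right) + \left(13265 - 1239\right)} = \frac{21698 + 481}{\left(117 - 54\right) + \left(13265 - 1239\right)} = \frac{22179}{63 + 12026} = \frac{22179}{12089}$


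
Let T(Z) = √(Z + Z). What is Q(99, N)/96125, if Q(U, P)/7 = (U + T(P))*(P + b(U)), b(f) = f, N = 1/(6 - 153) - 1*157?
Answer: -281391/672875 - 34108*I*√8655/42391125 ≈ -0.41819 - 0.074854*I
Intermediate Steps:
N = -23080/147 (N = 1/(-147) - 157 = -1/147 - 157 = -23080/147 ≈ -157.01)
T(Z) = √2*√Z (T(Z) = √(2*Z) = √2*√Z)
Q(U, P) = 7*(P + U)*(U + √2*√P) (Q(U, P) = 7*((U + √2*√P)*(P + U)) = 7*((P + U)*(U + √2*√P)) = 7*(P + U)*(U + √2*√P))
Q(99, N)/96125 = (7*99² + 7*(-23080/147)*99 + 7*√2*(-23080/147)^(3/2) + 7*99*√2*√(-23080/147))/96125 = (7*9801 - 761640/7 + 7*√2*(-46160*I*√17310/3087) + 7*99*√2*(2*I*√17310/21))*(1/96125) = (68607 - 761640/7 - 92320*I*√8655/441 + 132*I*√8655)*(1/96125) = (-281391/7 - 34108*I*√8655/441)*(1/96125) = -281391/672875 - 34108*I*√8655/42391125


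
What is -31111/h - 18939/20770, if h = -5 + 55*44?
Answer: -138382631/10031910 ≈ -13.794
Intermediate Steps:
h = 2415 (h = -5 + 2420 = 2415)
-31111/h - 18939/20770 = -31111/2415 - 18939/20770 = -138382631/10031910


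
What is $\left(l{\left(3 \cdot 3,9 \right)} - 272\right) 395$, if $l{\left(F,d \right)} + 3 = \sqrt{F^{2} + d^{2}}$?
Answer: $-108625 + 3555 \sqrt{2} \approx -1.036 \cdot 10^{5}$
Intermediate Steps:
$l{\left(F,d \right)} = -3 + \sqrt{F^{2} + d^{2}}$
$\left(l{\left(3 \cdot 3,9 \right)} - 272\right) 395 = \left(\left(-3 + \sqrt{\left(3 \cdot 3\right)^{2} + 9^{2}}\right) - 272\right) 395 = \left(\left(-3 + \sqrt{9^{2} + 81}\right) - 272\right) 395 = \left(\left(-3 + \sqrt{81 + 81}\right) - 272\right) 395 = \left(\left(-3 + \sqrt{162}\right) - 272\right) 395 = \left(\left(-3 + 9 \sqrt{2}\right) - 272\right) 395 = \left(-275 + 9 \sqrt{2}\right) 395 = -108625 + 3555 \sqrt{2}$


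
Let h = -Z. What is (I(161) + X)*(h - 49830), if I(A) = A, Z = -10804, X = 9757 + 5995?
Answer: -621020738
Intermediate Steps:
X = 15752
h = 10804 (h = -1*(-10804) = 10804)
(I(161) + X)*(h - 49830) = (161 + 15752)*(10804 - 49830) = 15913*(-39026) = -621020738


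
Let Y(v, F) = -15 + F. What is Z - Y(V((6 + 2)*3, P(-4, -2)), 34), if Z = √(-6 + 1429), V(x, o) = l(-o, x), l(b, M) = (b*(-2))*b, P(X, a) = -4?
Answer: -19 + √1423 ≈ 18.723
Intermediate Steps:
l(b, M) = -2*b² (l(b, M) = (-2*b)*b = -2*b²)
V(x, o) = -2*o²
Z = √1423 ≈ 37.723
Z - Y(V((6 + 2)*3, P(-4, -2)), 34) = √1423 - (-15 + 34) = √1423 - 1*19 = √1423 - 19 = -19 + √1423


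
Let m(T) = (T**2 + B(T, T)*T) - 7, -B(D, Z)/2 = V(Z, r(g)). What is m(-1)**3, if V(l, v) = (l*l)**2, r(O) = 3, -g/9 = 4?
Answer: -64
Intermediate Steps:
g = -36 (g = -9*4 = -36)
V(l, v) = l**4 (V(l, v) = (l**2)**2 = l**4)
B(D, Z) = -2*Z**4
m(T) = -7 + T**2 - 2*T**5 (m(T) = (T**2 + (-2*T**4)*T) - 7 = (T**2 - 2*T**5) - 7 = -7 + T**2 - 2*T**5)
m(-1)**3 = (-7 + (-1)**2 - 2*(-1)**5)**3 = (-7 + 1 - 2*(-1))**3 = (-7 + 1 + 2)**3 = (-4)**3 = -64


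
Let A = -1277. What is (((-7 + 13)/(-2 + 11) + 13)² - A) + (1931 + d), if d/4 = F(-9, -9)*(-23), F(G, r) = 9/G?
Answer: 31381/9 ≈ 3486.8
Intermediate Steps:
d = 92 (d = 4*((9/(-9))*(-23)) = 4*((9*(-⅑))*(-23)) = 4*(-1*(-23)) = 4*23 = 92)
(((-7 + 13)/(-2 + 11) + 13)² - A) + (1931 + d) = (((-7 + 13)/(-2 + 11) + 13)² - 1*(-1277)) + (1931 + 92) = ((6/9 + 13)² + 1277) + 2023 = ((6*(⅑) + 13)² + 1277) + 2023 = ((⅔ + 13)² + 1277) + 2023 = ((41/3)² + 1277) + 2023 = (1681/9 + 1277) + 2023 = 13174/9 + 2023 = 31381/9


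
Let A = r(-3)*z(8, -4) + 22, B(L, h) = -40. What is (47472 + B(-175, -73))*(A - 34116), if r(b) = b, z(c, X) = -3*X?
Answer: -1618854160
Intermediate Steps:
A = -14 (A = -(-9)*(-4) + 22 = -3*12 + 22 = -36 + 22 = -14)
(47472 + B(-175, -73))*(A - 34116) = (47472 - 40)*(-14 - 34116) = 47432*(-34130) = -1618854160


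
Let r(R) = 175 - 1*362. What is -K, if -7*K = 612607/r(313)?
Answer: -612607/1309 ≈ -468.00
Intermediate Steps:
r(R) = -187 (r(R) = 175 - 362 = -187)
K = 612607/1309 (K = -612607/(7*(-187)) = -612607*(-1)/(7*187) = -1/7*(-612607/187) = 612607/1309 ≈ 468.00)
-K = -1*612607/1309 = -612607/1309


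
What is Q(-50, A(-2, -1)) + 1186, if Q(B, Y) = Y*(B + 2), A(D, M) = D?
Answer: 1282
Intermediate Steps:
Q(B, Y) = Y*(2 + B)
Q(-50, A(-2, -1)) + 1186 = -2*(2 - 50) + 1186 = -2*(-48) + 1186 = 96 + 1186 = 1282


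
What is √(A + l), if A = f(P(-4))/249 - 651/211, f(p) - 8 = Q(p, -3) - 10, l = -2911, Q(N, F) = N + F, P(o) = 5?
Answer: 2*I*√32434498/211 ≈ 53.982*I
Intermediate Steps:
Q(N, F) = F + N
f(p) = -5 + p (f(p) = 8 + ((-3 + p) - 10) = 8 + (-13 + p) = -5 + p)
A = -651/211 (A = (-5 + 5)/249 - 651/211 = 0*(1/249) - 651*1/211 = 0 - 651/211 = -651/211 ≈ -3.0853)
√(A + l) = √(-651/211 - 2911) = √(-614872/211) = 2*I*√32434498/211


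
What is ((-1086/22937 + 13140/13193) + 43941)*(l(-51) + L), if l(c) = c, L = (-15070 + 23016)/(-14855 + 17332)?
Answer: -1574133253200105903/749559622157 ≈ -2.1001e+6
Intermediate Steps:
L = 7946/2477 ≈ 3.2079
((-1086/22937 + 13140/13193) + 43941)*(l(-51) + L) = ((-1086/22937 + 13140/13193) + 43941)*(-51 + 7946/2477) = ((-1086*1/22937 + 13140*(1/13193)) + 43941)*(-118381/2477) = ((-1086/22937 + 13140/13193) + 43941)*(-118381/2477) = (287064582/302607841 + 43941)*(-118381/2477) = (13297178205963/302607841)*(-118381/2477) = -1574133253200105903/749559622157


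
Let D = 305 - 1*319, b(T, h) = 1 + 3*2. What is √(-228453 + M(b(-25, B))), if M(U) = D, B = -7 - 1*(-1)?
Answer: I*√228467 ≈ 477.98*I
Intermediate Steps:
B = -6 (B = -7 + 1 = -6)
b(T, h) = 7 (b(T, h) = 1 + 6 = 7)
D = -14 (D = 305 - 319 = -14)
M(U) = -14
√(-228453 + M(b(-25, B))) = √(-228453 - 14) = √(-228467) = I*√228467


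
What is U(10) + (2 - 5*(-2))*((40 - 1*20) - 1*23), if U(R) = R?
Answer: -26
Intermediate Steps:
U(10) + (2 - 5*(-2))*((40 - 1*20) - 1*23) = 10 + (2 - 5*(-2))*((40 - 1*20) - 1*23) = 10 + (2 + 10)*((40 - 20) - 23) = 10 + 12*(20 - 23) = 10 + 12*(-3) = 10 - 36 = -26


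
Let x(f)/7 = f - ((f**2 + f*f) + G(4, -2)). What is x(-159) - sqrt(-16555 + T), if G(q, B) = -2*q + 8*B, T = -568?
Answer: -354879 - I*sqrt(17123) ≈ -3.5488e+5 - 130.85*I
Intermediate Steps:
x(f) = 168 - 14*f**2 + 7*f (x(f) = 7*(f - ((f**2 + f*f) + (-2*4 + 8*(-2)))) = 7*(f - ((f**2 + f**2) + (-8 - 16))) = 7*(f - (2*f**2 - 24)) = 7*(f - (-24 + 2*f**2)) = 7*(f + (24 - 2*f**2)) = 7*(24 + f - 2*f**2) = 168 - 14*f**2 + 7*f)
x(-159) - sqrt(-16555 + T) = (168 - 14*(-159)**2 + 7*(-159)) - sqrt(-16555 - 568) = (168 - 14*25281 - 1113) - sqrt(-17123) = (168 - 353934 - 1113) - I*sqrt(17123) = -354879 - I*sqrt(17123)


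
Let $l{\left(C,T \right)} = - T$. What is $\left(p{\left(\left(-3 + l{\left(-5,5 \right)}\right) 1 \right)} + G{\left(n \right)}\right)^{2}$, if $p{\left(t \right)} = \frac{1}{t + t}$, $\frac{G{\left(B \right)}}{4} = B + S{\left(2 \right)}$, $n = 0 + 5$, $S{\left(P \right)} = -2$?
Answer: $\frac{36481}{256} \approx 142.5$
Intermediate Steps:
$n = 5$
$G{\left(B \right)} = -8 + 4 B$ ($G{\left(B \right)} = 4 \left(B - 2\right) = 4 \left(-2 + B\right) = -8 + 4 B$)
$p{\left(t \right)} = \frac{1}{2 t}$
$\left(p{\left(\left(-3 + l{\left(-5,5 \right)}\right) 1 \right)} + G{\left(n \right)}\right)^{2} = \left(\frac{1}{2 \left(-3 - 5\right) 1} + \left(-8 + 4 \cdot 5\right)\right)^{2} = \left(\frac{1}{2 \left(-3 - 5\right) 1} + \left(-8 + 20\right)\right)^{2} = \left(\frac{1}{2 \left(\left(-8\right) 1\right)} + 12\right)^{2} = \left(\frac{1}{2 \left(-8\right)} + 12\right)^{2} = \left(\frac{1}{2} \left(- \frac{1}{8}\right) + 12\right)^{2} = \left(- \frac{1}{16} + 12\right)^{2} = \left(\frac{191}{16}\right)^{2} = \frac{36481}{256}$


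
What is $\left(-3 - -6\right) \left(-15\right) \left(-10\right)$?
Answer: $450$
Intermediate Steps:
$\left(-3 - -6\right) \left(-15\right) \left(-10\right) = \left(-3 + 6\right) \left(-15\right) \left(-10\right) = 3 \left(-15\right) \left(-10\right) = \left(-45\right) \left(-10\right) = 450$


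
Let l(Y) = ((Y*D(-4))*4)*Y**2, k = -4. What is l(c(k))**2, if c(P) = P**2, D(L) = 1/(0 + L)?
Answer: 16777216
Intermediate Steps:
D(L) = 1/L
l(Y) = -Y**3 (l(Y) = ((Y/(-4))*4)*Y**2 = ((Y*(-1/4))*4)*Y**2 = (-Y/4*4)*Y**2 = (-Y)*Y**2 = -Y**3)
l(c(k))**2 = (-((-4)**2)**3)**2 = (-1*16**3)**2 = (-1*4096)**2 = (-4096)**2 = 16777216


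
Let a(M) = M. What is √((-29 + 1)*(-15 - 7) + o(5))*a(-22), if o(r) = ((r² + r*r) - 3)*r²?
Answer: -66*√199 ≈ -931.04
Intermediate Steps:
o(r) = r²*(-3 + 2*r²) (o(r) = ((r² + r²) - 3)*r² = (2*r² - 3)*r² = (-3 + 2*r²)*r² = r²*(-3 + 2*r²))
√((-29 + 1)*(-15 - 7) + o(5))*a(-22) = √((-29 + 1)*(-15 - 7) + 5²*(-3 + 2*5²))*(-22) = √(-28*(-22) + 25*(-3 + 2*25))*(-22) = √(616 + 25*(-3 + 50))*(-22) = √(616 + 25*47)*(-22) = √(616 + 1175)*(-22) = √1791*(-22) = (3*√199)*(-22) = -66*√199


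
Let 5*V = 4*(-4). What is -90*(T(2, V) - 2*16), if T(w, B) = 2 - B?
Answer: 2412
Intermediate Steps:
V = -16/5 (V = (4*(-4))/5 = (1/5)*(-16) = -16/5 ≈ -3.2000)
-90*(T(2, V) - 2*16) = -90*((2 - 1*(-16/5)) - 2*16) = -90*((2 + 16/5) - 32) = -90*(26/5 - 32) = -90*(-134/5) = 2412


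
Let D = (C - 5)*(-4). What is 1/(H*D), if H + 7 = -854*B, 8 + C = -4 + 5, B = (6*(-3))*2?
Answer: 1/1475376 ≈ 6.7779e-7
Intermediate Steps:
B = -36 (B = -18*2 = -36)
C = -7 (C = -8 + (-4 + 5) = -8 + 1 = -7)
D = 48 (D = (-7 - 5)*(-4) = -12*(-4) = 48)
H = 30737 (H = -7 - 854*(-36) = -7 + 30744 = 30737)
1/(H*D) = 1/(30737*48) = 1/1475376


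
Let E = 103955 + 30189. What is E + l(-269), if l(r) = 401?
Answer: 134545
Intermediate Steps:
E = 134144
E + l(-269) = 134144 + 401 = 134545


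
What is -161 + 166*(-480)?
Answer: -79841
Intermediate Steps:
-161 + 166*(-480) = -161 - 79680 = -79841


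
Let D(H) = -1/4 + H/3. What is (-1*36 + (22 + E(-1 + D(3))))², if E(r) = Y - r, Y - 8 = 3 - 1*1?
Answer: 225/16 ≈ 14.063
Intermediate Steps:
D(H) = -¼ + H/3 (D(H) = -1*¼ + H*(⅓) = -¼ + H/3)
Y = 10 (Y = 8 + (3 - 1*1) = 8 + (3 - 1) = 8 + 2 = 10)
E(r) = 10 - r
(-1*36 + (22 + E(-1 + D(3))))² = (-1*36 + (22 + (10 - (-1 + (-¼ + (⅓)*3)))))² = (-36 + (22 + (10 - (-1 + (-¼ + 1)))))² = (-36 + (22 + (10 - (-1 + ¾))))² = (-36 + (22 + (10 - 1*(-¼))))² = (-36 + (22 + (10 + ¼)))² = (-36 + (22 + 41/4))² = (-36 + 129/4)² = (-15/4)² = 225/16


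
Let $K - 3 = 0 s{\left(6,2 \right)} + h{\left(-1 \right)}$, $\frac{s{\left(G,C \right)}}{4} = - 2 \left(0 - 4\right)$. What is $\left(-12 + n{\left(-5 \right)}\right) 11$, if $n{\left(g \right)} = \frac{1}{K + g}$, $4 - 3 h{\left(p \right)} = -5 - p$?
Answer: $- \frac{231}{2} \approx -115.5$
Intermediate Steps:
$s{\left(G,C \right)} = 32$ ($s{\left(G,C \right)} = 4 \left(- 2 \left(0 - 4\right)\right) = 4 \left(\left(-2\right) \left(-4\right)\right) = 4 \cdot 8 = 32$)
$h{\left(p \right)} = 3 + \frac{p}{3}$ ($h{\left(p \right)} = \frac{4}{3} - \frac{-5 - p}{3} = \frac{4}{3} + \left(\frac{5}{3} + \frac{p}{3}\right) = 3 + \frac{p}{3}$)
$K = \frac{17}{3}$ ($K = 3 + \left(0 \cdot 32 + \left(3 + \frac{1}{3} \left(-1\right)\right)\right) = 3 + \left(0 + \left(3 - \frac{1}{3}\right)\right) = 3 + \left(0 + \frac{8}{3}\right) = 3 + \frac{8}{3} = \frac{17}{3} \approx 5.6667$)
$n{\left(g \right)} = \frac{1}{\frac{17}{3} + g}$
$\left(-12 + n{\left(-5 \right)}\right) 11 = \left(-12 + \frac{3}{17 + 3 \left(-5\right)}\right) 11 = \left(-12 + \frac{3}{17 - 15}\right) 11 = \left(-12 + \frac{3}{2}\right) 11 = \left(- \frac{21}{2}\right) 11 = - \frac{231}{2}$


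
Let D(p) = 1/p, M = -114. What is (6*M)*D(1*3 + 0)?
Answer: -228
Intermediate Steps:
(6*M)*D(1*3 + 0) = (6*(-114))/(1*3 + 0) = -684/(3 + 0) = -684/3 = -684*⅓ = -228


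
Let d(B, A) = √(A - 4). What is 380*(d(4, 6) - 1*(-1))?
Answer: 380 + 380*√2 ≈ 917.40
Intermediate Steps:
d(B, A) = √(-4 + A)
380*(d(4, 6) - 1*(-1)) = 380*(√(-4 + 6) - 1*(-1)) = 380*(√2 + 1) = 380*(1 + √2) = 380 + 380*√2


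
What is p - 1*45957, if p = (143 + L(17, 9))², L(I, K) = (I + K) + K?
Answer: -14273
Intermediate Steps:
L(I, K) = I + 2*K
p = 31684 (p = (143 + (17 + 2*9))² = (143 + (17 + 18))² = (143 + 35)² = 178² = 31684)
p - 1*45957 = 31684 - 1*45957 = 31684 - 45957 = -14273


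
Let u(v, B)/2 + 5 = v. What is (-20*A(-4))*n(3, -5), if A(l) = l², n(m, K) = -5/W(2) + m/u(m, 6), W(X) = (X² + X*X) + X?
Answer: 400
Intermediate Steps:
u(v, B) = -10 + 2*v
W(X) = X + 2*X² (W(X) = (X² + X²) + X = 2*X² + X = X + 2*X²)
n(m, K) = -½ + m/(-10 + 2*m) (n(m, K) = -5*1/(2*(1 + 2*2)) + m/(-10 + 2*m) = -5*1/(2*(1 + 4)) + m/(-10 + 2*m) = -5/(2*5) + m/(-10 + 2*m) = -5/10 + m/(-10 + 2*m) = -5*⅒ + m/(-10 + 2*m) = -½ + m/(-10 + 2*m))
(-20*A(-4))*n(3, -5) = (-20*(-4)²)*(5/(2*(-5 + 3))) = (-20*16)*((5/2)/(-2)) = -800*(-1)/2 = -320*(-5/4) = 400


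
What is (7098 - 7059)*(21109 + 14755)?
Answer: 1398696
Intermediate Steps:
(7098 - 7059)*(21109 + 14755) = 39*35864 = 1398696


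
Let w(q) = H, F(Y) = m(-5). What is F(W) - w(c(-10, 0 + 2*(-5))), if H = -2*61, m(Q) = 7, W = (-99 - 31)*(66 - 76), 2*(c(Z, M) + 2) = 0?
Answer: 129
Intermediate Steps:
c(Z, M) = -2 (c(Z, M) = -2 + (½)*0 = -2 + 0 = -2)
W = 1300 (W = -130*(-10) = 1300)
H = -122
F(Y) = 7
w(q) = -122
F(W) - w(c(-10, 0 + 2*(-5))) = 7 - 1*(-122) = 7 + 122 = 129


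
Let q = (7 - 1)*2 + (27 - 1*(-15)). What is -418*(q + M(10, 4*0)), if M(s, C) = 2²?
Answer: -24244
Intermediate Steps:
q = 54 (q = 6*2 + (27 + 15) = 12 + 42 = 54)
M(s, C) = 4
-418*(q + M(10, 4*0)) = -418*(54 + 4) = -418*58 = -24244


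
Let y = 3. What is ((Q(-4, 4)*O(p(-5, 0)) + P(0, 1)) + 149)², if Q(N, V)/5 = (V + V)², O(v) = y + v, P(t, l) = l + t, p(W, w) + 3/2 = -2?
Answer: 100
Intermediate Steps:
p(W, w) = -7/2 (p(W, w) = -3/2 - 2 = -7/2)
O(v) = 3 + v
Q(N, V) = 20*V² (Q(N, V) = 5*(V + V)² = 5*(2*V)² = 5*(4*V²) = 20*V²)
((Q(-4, 4)*O(p(-5, 0)) + P(0, 1)) + 149)² = (((20*4²)*(3 - 7/2) + (1 + 0)) + 149)² = (((20*16)*(-½) + 1) + 149)² = ((320*(-½) + 1) + 149)² = ((-160 + 1) + 149)² = (-159 + 149)² = (-10)² = 100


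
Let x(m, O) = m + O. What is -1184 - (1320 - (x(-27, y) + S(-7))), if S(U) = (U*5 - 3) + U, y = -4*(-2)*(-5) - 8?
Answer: -2624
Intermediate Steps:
y = -48 (y = 8*(-5) - 8 = -40 - 8 = -48)
S(U) = -3 + 6*U (S(U) = (5*U - 3) + U = (-3 + 5*U) + U = -3 + 6*U)
x(m, O) = O + m
-1184 - (1320 - (x(-27, y) + S(-7))) = -1184 - (1320 - ((-48 - 27) + (-3 + 6*(-7)))) = -1184 - (1320 - (-75 + (-3 - 42))) = -1184 - (1320 - (-75 - 45)) = -1184 - (1320 - 1*(-120)) = -1184 - (1320 + 120) = -1184 - 1*1440 = -1184 - 1440 = -2624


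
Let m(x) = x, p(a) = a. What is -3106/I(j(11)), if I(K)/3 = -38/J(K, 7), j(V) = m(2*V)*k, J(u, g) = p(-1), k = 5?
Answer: -1553/57 ≈ -27.246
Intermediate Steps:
J(u, g) = -1
j(V) = 10*V (j(V) = (2*V)*5 = 10*V)
I(K) = 114 (I(K) = 3*(-38/(-1)) = 3*(-38*(-1)) = 3*38 = 114)
-3106/I(j(11)) = -3106/114 = -3106*1/114 = -1553/57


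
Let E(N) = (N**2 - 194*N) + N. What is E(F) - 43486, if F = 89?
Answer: -52742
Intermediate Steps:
E(N) = N**2 - 193*N
E(F) - 43486 = 89*(-193 + 89) - 43486 = 89*(-104) - 43486 = -9256 - 43486 = -52742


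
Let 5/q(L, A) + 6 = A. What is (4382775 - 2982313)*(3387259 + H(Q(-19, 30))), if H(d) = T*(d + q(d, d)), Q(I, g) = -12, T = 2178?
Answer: 4706277759316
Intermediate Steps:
q(L, A) = 5/(-6 + A)
H(d) = 2178*d + 10890/(-6 + d) (H(d) = 2178*(d + 5/(-6 + d)) = 2178*d + 10890/(-6 + d))
(4382775 - 2982313)*(3387259 + H(Q(-19, 30))) = (4382775 - 2982313)*(3387259 + 2178*(5 - 12*(-6 - 12))/(-6 - 12)) = 1400462*(3387259 + 2178*(5 - 12*(-18))/(-18)) = 1400462*(3387259 + 2178*(-1/18)*(5 + 216)) = 1400462*(3387259 + 2178*(-1/18)*221) = 1400462*(3387259 - 26741) = 1400462*3360518 = 4706277759316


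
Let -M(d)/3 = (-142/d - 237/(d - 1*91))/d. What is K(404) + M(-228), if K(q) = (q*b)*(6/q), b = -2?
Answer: -33116125/2763816 ≈ -11.982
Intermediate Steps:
M(d) = -3*(-237/(-91 + d) - 142/d)/d (M(d) = -3*(-142/d - 237/(d - 1*91))/d = -3*(-142/d - 237/(d - 91))/d = -3*(-142/d - 237/(-91 + d))/d = -3*(-237/(-91 + d) - 142/d)/d)
K(q) = -12 (K(q) = (q*(-2))*(6/q) = (-2*q)*(6/q) = -12)
K(404) + M(-228) = -12 + 3*(-12922 + 379*(-228))/((-228)²*(-91 - 228)) = -12 + 3*(1/51984)*(-12922 - 86412)/(-319) = -12 + 3*(1/51984)*(-1/319)*(-99334) = -12 + 49667/2763816 = -33116125/2763816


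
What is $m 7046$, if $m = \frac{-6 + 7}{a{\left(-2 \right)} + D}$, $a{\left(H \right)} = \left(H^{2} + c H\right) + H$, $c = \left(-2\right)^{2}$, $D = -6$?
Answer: $- \frac{3523}{6} \approx -587.17$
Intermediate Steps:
$c = 4$
$a{\left(H \right)} = H^{2} + 5 H$ ($a{\left(H \right)} = \left(H^{2} + 4 H\right) + H = H^{2} + 5 H$)
$m = - \frac{1}{12}$ ($m = \frac{-6 + 7}{- 2 \left(5 - 2\right) - 6} = 1 \frac{1}{\left(-2\right) 3 - 6} = 1 \frac{1}{-6 - 6} = 1 \frac{1}{-12} = 1 \left(- \frac{1}{12}\right) = - \frac{1}{12} \approx -0.083333$)
$m 7046 = \left(- \frac{1}{12}\right) 7046 = - \frac{3523}{6}$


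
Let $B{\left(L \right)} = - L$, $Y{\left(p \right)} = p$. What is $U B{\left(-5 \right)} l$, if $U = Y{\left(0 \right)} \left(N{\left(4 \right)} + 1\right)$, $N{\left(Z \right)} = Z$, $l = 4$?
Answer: $0$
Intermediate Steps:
$U = 0$ ($U = 0 \left(4 + 1\right) = 0 \cdot 5 = 0$)
$U B{\left(-5 \right)} l = 0 \left(\left(-1\right) \left(-5\right)\right) 4 = 0 \cdot 5 \cdot 4 = 0 \cdot 4 = 0$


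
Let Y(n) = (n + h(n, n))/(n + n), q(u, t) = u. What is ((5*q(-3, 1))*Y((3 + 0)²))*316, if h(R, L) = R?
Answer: -4740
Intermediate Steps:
Y(n) = 1 (Y(n) = (n + n)/(n + n) = (2*n)/((2*n)) = (2*n)*(1/(2*n)) = 1)
((5*q(-3, 1))*Y((3 + 0)²))*316 = ((5*(-3))*1)*316 = -15*1*316 = -15*316 = -4740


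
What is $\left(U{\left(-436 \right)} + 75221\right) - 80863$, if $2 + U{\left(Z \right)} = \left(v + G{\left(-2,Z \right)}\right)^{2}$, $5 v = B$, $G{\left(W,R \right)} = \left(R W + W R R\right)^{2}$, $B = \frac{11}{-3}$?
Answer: $\frac{4658064368720882486138221}{225} \approx 2.0703 \cdot 10^{22}$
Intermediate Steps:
$B = - \frac{11}{3}$ ($B = 11 \left(- \frac{1}{3}\right) = - \frac{11}{3} \approx -3.6667$)
$G{\left(W,R \right)} = \left(R W + W R^{2}\right)^{2}$ ($G{\left(W,R \right)} = \left(R W + R W R\right)^{2} = \left(R W + W R^{2}\right)^{2}$)
$v = - \frac{11}{15}$ ($v = \frac{1}{5} \left(- \frac{11}{3}\right) = - \frac{11}{15} \approx -0.73333$)
$U{\left(Z \right)} = -2 + \left(- \frac{11}{15} + 4 Z^{2} \left(1 + Z\right)^{2}\right)^{2}$ ($U{\left(Z \right)} = -2 + \left(- \frac{11}{15} + Z^{2} \left(-2\right)^{2} \left(1 + Z\right)^{2}\right)^{2} = -2 + \left(- \frac{11}{15} + Z^{2} \cdot 4 \left(1 + Z\right)^{2}\right)^{2} = -2 + \left(- \frac{11}{15} + 4 Z^{2} \left(1 + Z\right)^{2}\right)^{2}$)
$\left(U{\left(-436 \right)} + 75221\right) - 80863 = \left(\left(-2 + \frac{\left(-11 + 60 \left(-436\right)^{2} \left(1 - 436\right)^{2}\right)^{2}}{225}\right) + 75221\right) - 80863 = \left(\left(-2 + \frac{\left(-11 + 60 \cdot 190096 \left(-435\right)^{2}\right)^{2}}{225}\right) + 75221\right) - 80863 = \left(\left(-2 + \frac{\left(-11 + 60 \cdot 190096 \cdot 189225\right)^{2}}{225}\right) + 75221\right) - 80863 = \left(\left(-2 + \frac{\left(-11 + 2158254936000\right)^{2}}{225}\right) + 75221\right) - 80863 = \left(\left(-2 + \frac{2158254935989^{2}}{225}\right) + 75221\right) - 80863 = \left(\left(-2 + \frac{1}{225} \cdot 4658064368720882487408121\right) + 75221\right) - 80863 = \left(\left(-2 + \frac{4658064368720882487408121}{225}\right) + 75221\right) - 80863 = \left(\frac{4658064368720882487407671}{225} + 75221\right) - 80863 = \frac{4658064368720882504332396}{225} - 80863 = \frac{4658064368720882486138221}{225}$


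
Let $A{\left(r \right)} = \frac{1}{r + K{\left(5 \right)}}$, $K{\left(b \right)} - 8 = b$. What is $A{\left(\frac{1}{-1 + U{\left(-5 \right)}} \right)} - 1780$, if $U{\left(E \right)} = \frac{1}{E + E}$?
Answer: $- \frac{236729}{133} \approx -1779.9$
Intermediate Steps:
$U{\left(E \right)} = \frac{1}{2 E}$
$K{\left(b \right)} = 8 + b$
$A{\left(r \right)} = \frac{1}{13 + r}$ ($A{\left(r \right)} = \frac{1}{r + \left(8 + 5\right)} = \frac{1}{r + 13} = \frac{1}{13 + r}$)
$A{\left(\frac{1}{-1 + U{\left(-5 \right)}} \right)} - 1780 = \frac{1}{13 + \frac{1}{-1 + \frac{1}{2 \left(-5\right)}}} - 1780 = \frac{1}{13 + \frac{1}{-1 + \frac{1}{2} \left(- \frac{1}{5}\right)}} - 1780 = \frac{1}{13 + \frac{1}{-1 - \frac{1}{10}}} - 1780 = \frac{1}{13 + \frac{1}{- \frac{11}{10}}} - 1780 = \frac{1}{13 - \frac{10}{11}} - 1780 = \frac{1}{\frac{133}{11}} - 1780 = \frac{11}{133} - 1780 = - \frac{236729}{133}$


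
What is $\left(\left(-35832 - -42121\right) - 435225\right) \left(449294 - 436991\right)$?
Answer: $-5277199608$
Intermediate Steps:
$\left(\left(-35832 - -42121\right) - 435225\right) \left(449294 - 436991\right) = \left(\left(-35832 + 42121\right) - 435225\right) 12303 = \left(6289 - 435225\right) 12303 = \left(-428936\right) 12303 = -5277199608$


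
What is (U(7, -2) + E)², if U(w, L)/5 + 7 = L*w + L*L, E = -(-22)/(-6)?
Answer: 70756/9 ≈ 7861.8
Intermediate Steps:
E = -11/3 (E = -(-22)*(-1)/6 = -22*⅙ = -11/3 ≈ -3.6667)
U(w, L) = -35 + 5*L² + 5*L*w (U(w, L) = -35 + 5*(L*w + L*L) = -35 + 5*(L*w + L²) = -35 + 5*(L² + L*w) = -35 + (5*L² + 5*L*w) = -35 + 5*L² + 5*L*w)
(U(7, -2) + E)² = ((-35 + 5*(-2)² + 5*(-2)*7) - 11/3)² = ((-35 + 5*4 - 70) - 11/3)² = ((-35 + 20 - 70) - 11/3)² = (-85 - 11/3)² = (-266/3)² = 70756/9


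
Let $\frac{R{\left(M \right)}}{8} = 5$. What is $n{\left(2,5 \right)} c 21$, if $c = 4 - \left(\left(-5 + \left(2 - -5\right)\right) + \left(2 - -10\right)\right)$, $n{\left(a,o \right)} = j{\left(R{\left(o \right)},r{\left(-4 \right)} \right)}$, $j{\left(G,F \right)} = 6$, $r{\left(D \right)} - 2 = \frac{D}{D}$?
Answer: $-1260$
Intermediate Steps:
$r{\left(D \right)} = 3$ ($r{\left(D \right)} = 2 + \frac{D}{D} = 2 + 1 = 3$)
$R{\left(M \right)} = 40$ ($R{\left(M \right)} = 8 \cdot 5 = 40$)
$n{\left(a,o \right)} = 6$
$c = -10$ ($c = 4 - \left(\left(-5 + \left(2 + 5\right)\right) + \left(2 + 10\right)\right) = 4 - \left(\left(-5 + 7\right) + 12\right) = 4 - \left(2 + 12\right) = 4 - 14 = -10$)
$n{\left(2,5 \right)} c 21 = 6 \left(-10\right) 21 = \left(-60\right) 21 = -1260$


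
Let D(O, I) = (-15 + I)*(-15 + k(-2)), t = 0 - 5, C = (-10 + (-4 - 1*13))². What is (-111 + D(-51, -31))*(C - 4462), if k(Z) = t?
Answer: -3019997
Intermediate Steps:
C = 729 (C = (-10 + (-4 - 13))² = (-10 - 17)² = (-27)² = 729)
t = -5
k(Z) = -5
D(O, I) = 300 - 20*I (D(O, I) = (-15 + I)*(-15 - 5) = (-15 + I)*(-20) = 300 - 20*I)
(-111 + D(-51, -31))*(C - 4462) = (-111 + (300 - 20*(-31)))*(729 - 4462) = (-111 + (300 + 620))*(-3733) = (-111 + 920)*(-3733) = 809*(-3733) = -3019997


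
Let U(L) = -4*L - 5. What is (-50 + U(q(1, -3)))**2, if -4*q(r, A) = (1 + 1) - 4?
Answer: 3249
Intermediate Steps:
q(r, A) = 1/2 (q(r, A) = -((1 + 1) - 4)/4 = -(2 - 4)/4 = -1/4*(-2) = 1/2)
U(L) = -5 - 4*L
(-50 + U(q(1, -3)))**2 = (-50 + (-5 - 4*1/2))**2 = (-50 + (-5 - 2))**2 = (-50 - 7)**2 = (-57)**2 = 3249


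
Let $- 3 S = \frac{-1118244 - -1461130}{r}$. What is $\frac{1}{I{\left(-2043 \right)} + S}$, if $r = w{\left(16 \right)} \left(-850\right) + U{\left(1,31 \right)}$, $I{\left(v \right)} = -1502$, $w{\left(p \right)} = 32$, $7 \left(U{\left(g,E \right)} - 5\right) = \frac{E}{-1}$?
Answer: $- \frac{285594}{427762087} \approx -0.00066765$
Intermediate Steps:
$U{\left(g,E \right)} = 5 - \frac{E}{7}$ ($U{\left(g,E \right)} = 5 + \frac{E \frac{1}{-1}}{7} = 5 + \frac{E \left(-1\right)}{7} = 5 + \frac{\left(-1\right) E}{7} = 5 - \frac{E}{7}$)
$r = - \frac{190396}{7}$ ($r = 32 \left(-850\right) + \left(5 - \frac{31}{7}\right) = -27200 + \left(5 - \frac{31}{7}\right) = -27200 + \frac{4}{7} = - \frac{190396}{7} \approx -27199.0$)
$S = \frac{1200101}{285594}$ ($S = - \frac{\left(-1118244 - -1461130\right) \frac{1}{- \frac{190396}{7}}}{3} = - \frac{\left(-1118244 + 1461130\right) \left(- \frac{7}{190396}\right)}{3} = - \frac{342886 \left(- \frac{7}{190396}\right)}{3} = \left(- \frac{1}{3}\right) \left(- \frac{1200101}{95198}\right) = \frac{1200101}{285594} \approx 4.2021$)
$\frac{1}{I{\left(-2043 \right)} + S} = \frac{1}{-1502 + \frac{1200101}{285594}} = \frac{1}{- \frac{427762087}{285594}} = - \frac{285594}{427762087}$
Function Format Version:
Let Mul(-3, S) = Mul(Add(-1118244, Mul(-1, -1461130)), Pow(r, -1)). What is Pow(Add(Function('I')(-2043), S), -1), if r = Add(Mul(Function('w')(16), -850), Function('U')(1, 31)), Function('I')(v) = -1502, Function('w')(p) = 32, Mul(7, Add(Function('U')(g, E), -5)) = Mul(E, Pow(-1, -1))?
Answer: Rational(-285594, 427762087) ≈ -0.00066765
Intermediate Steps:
Function('U')(g, E) = Add(5, Mul(Rational(-1, 7), E)) (Function('U')(g, E) = Add(5, Mul(Rational(1, 7), Mul(E, Pow(-1, -1)))) = Add(5, Mul(Rational(1, 7), Mul(E, -1))) = Add(5, Mul(Rational(1, 7), Mul(-1, E))) = Add(5, Mul(Rational(-1, 7), E)))
r = Rational(-190396, 7) (r = Add(Mul(32, -850), Add(5, Mul(Rational(-1, 7), 31))) = Add(-27200, Add(5, Rational(-31, 7))) = Add(-27200, Rational(4, 7)) = Rational(-190396, 7) ≈ -27199.)
S = Rational(1200101, 285594) (S = Mul(Rational(-1, 3), Mul(Add(-1118244, Mul(-1, -1461130)), Pow(Rational(-190396, 7), -1))) = Mul(Rational(-1, 3), Mul(Add(-1118244, 1461130), Rational(-7, 190396))) = Mul(Rational(-1, 3), Mul(342886, Rational(-7, 190396))) = Mul(Rational(-1, 3), Rational(-1200101, 95198)) = Rational(1200101, 285594) ≈ 4.2021)
Pow(Add(Function('I')(-2043), S), -1) = Pow(Add(-1502, Rational(1200101, 285594)), -1) = Pow(Rational(-427762087, 285594), -1) = Rational(-285594, 427762087)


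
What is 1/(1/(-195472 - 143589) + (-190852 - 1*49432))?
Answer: -339061/81470933325 ≈ -4.1617e-6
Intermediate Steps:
1/(1/(-195472 - 143589) + (-190852 - 1*49432)) = 1/(1/(-339061) + (-190852 - 49432)) = 1/(-1/339061 - 240284) = 1/(-81470933325/339061) = -339061/81470933325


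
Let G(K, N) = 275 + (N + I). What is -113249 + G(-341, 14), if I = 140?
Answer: -112820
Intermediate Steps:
G(K, N) = 415 + N (G(K, N) = 275 + (N + 140) = 275 + (140 + N) = 415 + N)
-113249 + G(-341, 14) = -113249 + (415 + 14) = -113249 + 429 = -112820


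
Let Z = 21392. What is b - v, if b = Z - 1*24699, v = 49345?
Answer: -52652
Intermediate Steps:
b = -3307 (b = 21392 - 1*24699 = 21392 - 24699 = -3307)
b - v = -3307 - 1*49345 = -3307 - 49345 = -52652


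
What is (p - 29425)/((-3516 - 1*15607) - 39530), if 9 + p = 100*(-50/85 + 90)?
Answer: 116126/332367 ≈ 0.34939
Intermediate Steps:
p = 151847/17 (p = -9 + 100*(-50/85 + 90) = -9 + 100*(-50*1/85 + 90) = -9 + 100*(-10/17 + 90) = -9 + 100*(1520/17) = -9 + 152000/17 = 151847/17 ≈ 8932.2)
(p - 29425)/((-3516 - 1*15607) - 39530) = (151847/17 - 29425)/((-3516 - 1*15607) - 39530) = -348378/(17*((-3516 - 15607) - 39530)) = -348378/(17*(-19123 - 39530)) = -348378/17/(-58653) = -348378/17*(-1/58653) = 116126/332367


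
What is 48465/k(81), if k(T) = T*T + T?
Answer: 1795/246 ≈ 7.2967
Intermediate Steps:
k(T) = T + T² (k(T) = T² + T = T + T²)
48465/k(81) = 48465/((81*(1 + 81))) = 48465/((81*82)) = 48465/6642 = 48465*(1/6642) = 1795/246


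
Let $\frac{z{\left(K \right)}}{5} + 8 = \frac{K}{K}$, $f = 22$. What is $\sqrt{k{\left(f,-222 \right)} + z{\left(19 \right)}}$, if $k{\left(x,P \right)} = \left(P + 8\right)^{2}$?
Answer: $\sqrt{45761} \approx 213.92$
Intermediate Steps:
$z{\left(K \right)} = -35$ ($z{\left(K \right)} = -40 + 5 \frac{K}{K} = -40 + 5 \cdot 1 = -40 + 5 = -35$)
$k{\left(x,P \right)} = \left(8 + P\right)^{2}$
$\sqrt{k{\left(f,-222 \right)} + z{\left(19 \right)}} = \sqrt{\left(8 - 222\right)^{2} - 35} = \sqrt{\left(-214\right)^{2} - 35} = \sqrt{45796 - 35} = \sqrt{45761}$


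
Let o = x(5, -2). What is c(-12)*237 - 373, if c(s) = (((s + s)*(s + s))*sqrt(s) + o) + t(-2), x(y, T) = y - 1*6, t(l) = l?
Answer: -1084 + 273024*I*sqrt(3) ≈ -1084.0 + 4.7289e+5*I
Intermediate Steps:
x(y, T) = -6 + y (x(y, T) = y - 6 = -6 + y)
o = -1 (o = -6 + 5 = -1)
c(s) = -3 + 4*s**(5/2) (c(s) = (((s + s)*(s + s))*sqrt(s) - 1) - 2 = (((2*s)*(2*s))*sqrt(s) - 1) - 2 = ((4*s**2)*sqrt(s) - 1) - 2 = (4*s**(5/2) - 1) - 2 = (-1 + 4*s**(5/2)) - 2 = -3 + 4*s**(5/2))
c(-12)*237 - 373 = (-3 + 4*(-12)**(5/2))*237 - 373 = (-3 + 4*(288*I*sqrt(3)))*237 - 373 = (-3 + 1152*I*sqrt(3))*237 - 373 = (-711 + 273024*I*sqrt(3)) - 373 = -1084 + 273024*I*sqrt(3)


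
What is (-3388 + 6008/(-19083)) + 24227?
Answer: 397664629/19083 ≈ 20839.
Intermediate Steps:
(-3388 + 6008/(-19083)) + 24227 = (-3388 + 6008*(-1/19083)) + 24227 = (-3388 - 6008/19083) + 24227 = -64659212/19083 + 24227 = 397664629/19083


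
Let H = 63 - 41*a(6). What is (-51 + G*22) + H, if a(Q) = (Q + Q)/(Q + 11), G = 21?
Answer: 7566/17 ≈ 445.06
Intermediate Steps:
a(Q) = 2*Q/(11 + Q) (a(Q) = (2*Q)/(11 + Q) = 2*Q/(11 + Q))
H = 579/17 (H = 63 - 82*6/(11 + 6) = 63 - 82*6/17 = 63 - 41*12/17 = 63 - 492/17 = 579/17 ≈ 34.059)
(-51 + G*22) + H = (-51 + 21*22) + 579/17 = (-51 + 462) + 579/17 = 411 + 579/17 = 7566/17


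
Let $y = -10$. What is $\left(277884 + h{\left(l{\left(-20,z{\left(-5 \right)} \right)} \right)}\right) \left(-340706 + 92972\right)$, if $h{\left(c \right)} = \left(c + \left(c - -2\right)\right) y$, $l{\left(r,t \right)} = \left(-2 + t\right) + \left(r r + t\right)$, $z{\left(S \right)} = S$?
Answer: $-66913944336$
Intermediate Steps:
$l{\left(r,t \right)} = -2 + r^{2} + 2 t$ ($l{\left(r,t \right)} = \left(-2 + t\right) + \left(r^{2} + t\right) = \left(-2 + t\right) + \left(t + r^{2}\right) = -2 + r^{2} + 2 t$)
$h{\left(c \right)} = -20 - 20 c$ ($h{\left(c \right)} = \left(c + \left(c - -2\right)\right) \left(-10\right) = \left(c + \left(c + 2\right)\right) \left(-10\right) = \left(c + \left(2 + c\right)\right) \left(-10\right) = \left(2 + 2 c\right) \left(-10\right) = -20 - 20 c$)
$\left(277884 + h{\left(l{\left(-20,z{\left(-5 \right)} \right)} \right)}\right) \left(-340706 + 92972\right) = \left(277884 - \left(20 + 20 \left(-2 + \left(-20\right)^{2} + 2 \left(-5\right)\right)\right)\right) \left(-340706 + 92972\right) = \left(277884 - \left(20 + 20 \left(-2 + 400 - 10\right)\right)\right) \left(-247734\right) = \left(277884 - 7780\right) \left(-247734\right) = 270104 \left(-247734\right) = -66913944336$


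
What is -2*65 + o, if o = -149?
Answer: -279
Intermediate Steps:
-2*65 + o = -2*65 - 149 = -130 - 149 = -279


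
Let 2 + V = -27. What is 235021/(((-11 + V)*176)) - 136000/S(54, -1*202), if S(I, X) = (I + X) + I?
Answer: 467674013/330880 ≈ 1413.4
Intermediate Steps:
V = -29 (V = -2 - 27 = -29)
S(I, X) = X + 2*I
235021/(((-11 + V)*176)) - 136000/S(54, -1*202) = 235021/(((-11 - 29)*176)) - 136000/(-1*202 + 2*54) = 235021/((-40*176)) - 136000/(-202 + 108) = 235021/(-7040) - 136000/(-94) = 235021*(-1/7040) - 136000*(-1/94) = -235021/7040 + 68000/47 = 467674013/330880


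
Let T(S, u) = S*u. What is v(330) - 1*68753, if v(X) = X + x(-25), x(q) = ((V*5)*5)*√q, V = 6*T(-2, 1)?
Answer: -68423 - 1500*I ≈ -68423.0 - 1500.0*I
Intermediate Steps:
V = -12 (V = 6*(-2*1) = 6*(-2) = -12)
x(q) = -300*√q (x(q) = (-12*5*5)*√q = (-60*5)*√q = -300*√q)
v(X) = X - 1500*I
v(330) - 1*68753 = (330 - 1500*I) - 1*68753 = (330 - 1500*I) - 68753 = -68423 - 1500*I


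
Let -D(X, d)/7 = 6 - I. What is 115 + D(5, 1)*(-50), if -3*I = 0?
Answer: 2215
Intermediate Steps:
I = 0 (I = -⅓*0 = 0)
D(X, d) = -42 (D(X, d) = -7*(6 - 1*0) = -7*(6 + 0) = -7*6 = -42)
115 + D(5, 1)*(-50) = 115 - 42*(-50) = 115 + 2100 = 2215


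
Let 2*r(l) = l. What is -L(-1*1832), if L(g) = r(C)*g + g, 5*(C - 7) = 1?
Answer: 42136/5 ≈ 8427.2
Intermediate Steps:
C = 36/5 (C = 7 + (⅕)*1 = 7 + ⅕ = 36/5 ≈ 7.2000)
r(l) = l/2
L(g) = 23*g/5 (L(g) = ((½)*(36/5))*g + g = 18*g/5 + g = 23*g/5)
-L(-1*1832) = -23*(-1*1832)/5 = -23*(-1832)/5 = -1*(-42136/5) = 42136/5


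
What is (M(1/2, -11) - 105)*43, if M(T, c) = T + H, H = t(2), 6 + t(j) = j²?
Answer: -9159/2 ≈ -4579.5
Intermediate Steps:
t(j) = -6 + j²
H = -2 (H = -6 + 2² = -6 + 4 = -2)
M(T, c) = -2 + T (M(T, c) = T - 2 = -2 + T)
(M(1/2, -11) - 105)*43 = ((-2 + 1/2) - 105)*43 = ((-2 + ½) - 105)*43 = (-3/2 - 105)*43 = -213/2*43 = -9159/2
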